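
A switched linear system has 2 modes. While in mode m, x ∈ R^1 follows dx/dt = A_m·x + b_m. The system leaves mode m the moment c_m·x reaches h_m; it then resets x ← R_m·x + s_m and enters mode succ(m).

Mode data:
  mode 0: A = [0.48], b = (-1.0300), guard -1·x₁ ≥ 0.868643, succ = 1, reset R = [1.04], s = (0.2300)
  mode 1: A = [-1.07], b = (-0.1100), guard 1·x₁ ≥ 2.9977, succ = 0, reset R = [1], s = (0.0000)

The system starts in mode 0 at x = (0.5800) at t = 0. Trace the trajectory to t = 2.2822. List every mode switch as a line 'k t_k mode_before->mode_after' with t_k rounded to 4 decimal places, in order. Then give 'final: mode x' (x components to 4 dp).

Mode 0: guard c·x = 0.8686 hit at Δt = 1.3646 (t = 1.3646), x⁻ = (-0.8686) → reset → x⁺ = (-0.6734), jump to mode 1
Mode 1: flow for 0.9176 to horizon, guard not reached → x = (-0.3166)

1 1.3646 0->1
final: 1 -0.3166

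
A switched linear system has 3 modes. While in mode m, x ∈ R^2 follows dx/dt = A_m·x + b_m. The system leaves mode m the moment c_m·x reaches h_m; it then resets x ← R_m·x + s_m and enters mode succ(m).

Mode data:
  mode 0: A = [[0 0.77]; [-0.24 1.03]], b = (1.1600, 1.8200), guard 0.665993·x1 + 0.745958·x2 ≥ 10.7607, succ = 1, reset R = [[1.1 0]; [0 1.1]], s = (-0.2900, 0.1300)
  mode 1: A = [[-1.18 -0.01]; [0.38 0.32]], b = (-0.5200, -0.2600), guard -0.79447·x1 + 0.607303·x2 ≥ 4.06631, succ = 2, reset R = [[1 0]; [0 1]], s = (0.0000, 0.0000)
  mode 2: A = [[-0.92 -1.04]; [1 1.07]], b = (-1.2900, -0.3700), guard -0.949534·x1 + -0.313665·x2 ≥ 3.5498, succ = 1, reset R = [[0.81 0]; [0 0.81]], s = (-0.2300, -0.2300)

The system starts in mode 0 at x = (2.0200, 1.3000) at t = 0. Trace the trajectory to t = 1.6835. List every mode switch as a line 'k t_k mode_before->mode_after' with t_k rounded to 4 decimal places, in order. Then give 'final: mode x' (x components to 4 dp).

1 1.3190 0->1
final: 1 5.0239 10.5007

Mode 0: guard c·x = 10.7607 hit at Δt = 1.3190 (t = 1.3190), x⁻ = (7.5404, 7.6932) → reset → x⁺ = (8.0045, 8.5926), jump to mode 1
Mode 1: flow for 0.3645 to horizon, guard not reached → x = (5.0239, 10.5007)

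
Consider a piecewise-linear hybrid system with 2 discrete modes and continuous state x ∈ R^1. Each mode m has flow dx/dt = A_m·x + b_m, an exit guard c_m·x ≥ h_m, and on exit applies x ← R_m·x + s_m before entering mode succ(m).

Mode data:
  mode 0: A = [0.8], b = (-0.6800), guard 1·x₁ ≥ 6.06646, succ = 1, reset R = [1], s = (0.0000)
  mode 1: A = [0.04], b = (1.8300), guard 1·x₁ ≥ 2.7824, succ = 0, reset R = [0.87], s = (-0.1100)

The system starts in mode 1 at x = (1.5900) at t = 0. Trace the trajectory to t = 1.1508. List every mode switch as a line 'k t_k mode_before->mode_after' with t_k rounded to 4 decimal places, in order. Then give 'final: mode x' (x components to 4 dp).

1 0.6219 1->0
final: 0 3.0801

Mode 1: guard c·x = 2.7824 hit at Δt = 0.6219 (t = 0.6219), x⁻ = (2.7824) → reset → x⁺ = (2.3107), jump to mode 0
Mode 0: flow for 0.5289 to horizon, guard not reached → x = (3.0801)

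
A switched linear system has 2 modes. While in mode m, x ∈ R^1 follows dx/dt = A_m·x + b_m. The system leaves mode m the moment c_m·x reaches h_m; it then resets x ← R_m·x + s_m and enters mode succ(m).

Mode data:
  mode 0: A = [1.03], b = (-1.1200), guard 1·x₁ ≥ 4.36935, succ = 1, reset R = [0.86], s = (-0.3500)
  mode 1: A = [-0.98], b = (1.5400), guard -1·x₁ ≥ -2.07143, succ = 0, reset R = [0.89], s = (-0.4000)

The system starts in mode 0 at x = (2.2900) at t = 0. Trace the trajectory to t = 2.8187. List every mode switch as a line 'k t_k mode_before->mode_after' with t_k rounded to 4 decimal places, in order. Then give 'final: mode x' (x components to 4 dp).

1 0.9747 0->1
2 2.3021 1->0
final: 0 1.6938

Mode 0: guard c·x = 4.3693 hit at Δt = 0.9747 (t = 0.9747), x⁻ = (4.3693) → reset → x⁺ = (3.4076), jump to mode 1
Mode 1: guard c·x = -2.0714 hit at Δt = 1.3274 (t = 2.3021), x⁻ = (2.0714) → reset → x⁺ = (1.4436), jump to mode 0
Mode 0: flow for 0.5166 to horizon, guard not reached → x = (1.6938)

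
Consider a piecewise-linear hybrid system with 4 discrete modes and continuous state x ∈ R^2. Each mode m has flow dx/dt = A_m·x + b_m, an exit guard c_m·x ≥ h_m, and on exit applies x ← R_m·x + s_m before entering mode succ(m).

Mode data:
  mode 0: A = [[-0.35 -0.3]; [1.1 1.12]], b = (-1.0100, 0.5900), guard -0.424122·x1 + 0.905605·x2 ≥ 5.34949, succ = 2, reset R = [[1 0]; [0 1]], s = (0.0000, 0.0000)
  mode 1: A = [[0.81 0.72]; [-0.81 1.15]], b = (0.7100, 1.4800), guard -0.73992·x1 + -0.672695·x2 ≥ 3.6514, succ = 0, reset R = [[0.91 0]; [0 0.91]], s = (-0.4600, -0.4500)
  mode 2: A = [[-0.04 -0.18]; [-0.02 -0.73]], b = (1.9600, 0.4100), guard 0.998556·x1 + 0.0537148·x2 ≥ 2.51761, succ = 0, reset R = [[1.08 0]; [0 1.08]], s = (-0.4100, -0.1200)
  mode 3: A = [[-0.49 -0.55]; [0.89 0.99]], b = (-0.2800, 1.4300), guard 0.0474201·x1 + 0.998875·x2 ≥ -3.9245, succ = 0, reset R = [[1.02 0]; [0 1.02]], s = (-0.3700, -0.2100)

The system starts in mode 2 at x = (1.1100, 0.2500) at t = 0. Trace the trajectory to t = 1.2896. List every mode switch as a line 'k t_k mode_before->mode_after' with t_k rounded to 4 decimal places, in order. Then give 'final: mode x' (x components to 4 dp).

Mode 2: guard c·x = 2.5176 hit at Δt = 0.7600 (t = 0.7600), x⁻ = (2.5018, 0.3608) → reset → x⁺ = (2.2920, 0.2697), jump to mode 0
Mode 0: flow for 0.5296 to horizon, guard not reached → x = (1.2278, 2.3645)

1 0.7600 2->0
final: 0 1.2278 2.3645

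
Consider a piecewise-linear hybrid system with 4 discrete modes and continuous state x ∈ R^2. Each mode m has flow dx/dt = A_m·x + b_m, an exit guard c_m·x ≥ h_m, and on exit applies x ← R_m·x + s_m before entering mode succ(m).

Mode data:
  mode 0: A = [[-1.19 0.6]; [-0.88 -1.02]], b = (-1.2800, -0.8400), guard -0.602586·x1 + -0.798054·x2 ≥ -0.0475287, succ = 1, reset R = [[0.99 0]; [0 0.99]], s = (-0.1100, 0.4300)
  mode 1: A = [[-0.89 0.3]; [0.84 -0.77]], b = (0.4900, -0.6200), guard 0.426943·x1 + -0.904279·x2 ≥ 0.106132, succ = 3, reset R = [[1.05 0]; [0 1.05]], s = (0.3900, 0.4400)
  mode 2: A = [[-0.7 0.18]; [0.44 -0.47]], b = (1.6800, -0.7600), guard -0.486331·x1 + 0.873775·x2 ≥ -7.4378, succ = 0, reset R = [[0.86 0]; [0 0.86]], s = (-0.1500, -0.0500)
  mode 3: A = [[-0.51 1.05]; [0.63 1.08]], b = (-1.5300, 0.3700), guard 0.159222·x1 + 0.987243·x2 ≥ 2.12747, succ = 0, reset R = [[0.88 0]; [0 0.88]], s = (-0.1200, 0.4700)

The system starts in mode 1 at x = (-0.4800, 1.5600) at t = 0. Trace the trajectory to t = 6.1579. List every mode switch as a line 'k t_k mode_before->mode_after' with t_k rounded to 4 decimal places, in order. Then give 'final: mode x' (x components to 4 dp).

Mode 1: guard c·x = 0.1061 hit at Δt = 1.5040 (t = 1.5040), x⁻ = (0.3912, 0.0673) → reset → x⁺ = (0.8007, 0.5107), jump to mode 3
Mode 3: guard c·x = 2.1275 hit at Δt = 0.8014 (t = 2.3054), x⁻ = (0.3954, 2.0912) → reset → x⁺ = (0.2280, 2.3102), jump to mode 0
Mode 0: guard c·x = -0.0475 hit at Δt = 1.0185 (t = 3.3239), x⁻ = (-0.3616, 0.3326) → reset → x⁺ = (-0.4680, 0.7593), jump to mode 1
Mode 1: guard c·x = 0.1061 hit at Δt = 0.8838 (t = 4.2077), x⁻ = (0.1269, -0.0575) → reset → x⁺ = (0.5232, 0.3797), jump to mode 3
Mode 3: guard c·x = 2.1275 hit at Δt = 1.0607 (t = 5.2685), x⁻ = (0.0834, 2.1415) → reset → x⁺ = (-0.0466, 2.3545), jump to mode 0
Mode 0: flow for 0.8894 to horizon, guard not reached → x = (-0.3426, 0.5459)

1 1.5040 1->3
2 2.3054 3->0
3 3.3239 0->1
4 4.2077 1->3
5 5.2685 3->0
final: 0 -0.3426 0.5459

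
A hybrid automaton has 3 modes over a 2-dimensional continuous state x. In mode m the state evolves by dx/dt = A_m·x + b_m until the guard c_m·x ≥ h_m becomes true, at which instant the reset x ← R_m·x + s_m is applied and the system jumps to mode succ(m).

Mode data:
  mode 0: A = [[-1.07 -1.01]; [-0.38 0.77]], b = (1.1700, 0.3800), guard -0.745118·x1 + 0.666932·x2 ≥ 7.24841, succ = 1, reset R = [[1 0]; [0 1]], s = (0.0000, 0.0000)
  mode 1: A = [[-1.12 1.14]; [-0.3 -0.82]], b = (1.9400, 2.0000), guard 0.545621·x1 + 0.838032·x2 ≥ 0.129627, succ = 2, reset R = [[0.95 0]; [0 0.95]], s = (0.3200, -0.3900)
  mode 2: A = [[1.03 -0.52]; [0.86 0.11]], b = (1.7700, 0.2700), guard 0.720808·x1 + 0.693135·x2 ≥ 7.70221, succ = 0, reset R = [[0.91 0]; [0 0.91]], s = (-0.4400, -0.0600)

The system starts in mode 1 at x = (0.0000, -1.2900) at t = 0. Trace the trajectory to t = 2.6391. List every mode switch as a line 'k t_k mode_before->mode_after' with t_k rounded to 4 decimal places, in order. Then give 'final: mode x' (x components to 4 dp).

Mode 1: guard c·x = 0.1296 hit at Δt = 0.4633 (t = 0.4633), x⁻ = (0.4452, -0.1351) → reset → x⁺ = (0.7429, -0.5184), jump to mode 2
Mode 2: guard c·x = 7.7022 hit at Δt = 1.3164 (t = 1.7797), x⁻ = (6.9906, 3.8424) → reset → x⁺ = (5.9215, 3.4366), jump to mode 0
Mode 0: flow for 0.8594 to horizon, guard not reached → x = (0.5042, 5.6169)

1 0.4633 1->2
2 1.7797 2->0
final: 0 0.5042 5.6169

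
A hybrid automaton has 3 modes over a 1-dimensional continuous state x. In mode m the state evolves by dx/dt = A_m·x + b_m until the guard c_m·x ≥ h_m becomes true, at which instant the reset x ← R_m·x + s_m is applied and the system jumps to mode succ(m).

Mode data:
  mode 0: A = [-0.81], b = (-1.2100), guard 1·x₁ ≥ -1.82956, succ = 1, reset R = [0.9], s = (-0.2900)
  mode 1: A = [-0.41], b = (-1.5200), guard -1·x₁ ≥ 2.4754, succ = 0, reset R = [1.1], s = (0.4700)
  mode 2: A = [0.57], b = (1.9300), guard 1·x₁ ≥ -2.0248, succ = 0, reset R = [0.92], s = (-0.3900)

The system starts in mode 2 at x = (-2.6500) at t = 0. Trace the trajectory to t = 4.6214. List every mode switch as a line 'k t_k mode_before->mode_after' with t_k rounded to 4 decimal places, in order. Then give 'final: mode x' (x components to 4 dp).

Mode 2: guard c·x = -2.0248 hit at Δt = 1.0788 (t = 1.0788), x⁻ = (-2.0248) → reset → x⁺ = (-2.2528), jump to mode 0
Mode 0: guard c·x = -1.8296 hit at Δt = 1.0070 (t = 2.0858), x⁻ = (-1.8296) → reset → x⁺ = (-1.9366), jump to mode 1
Mode 1: guard c·x = 2.4754 hit at Δt = 0.8849 (t = 2.9707), x⁻ = (-2.4754) → reset → x⁺ = (-2.2529), jump to mode 0
Mode 0: guard c·x = -1.8296 hit at Δt = 1.0072 (t = 3.9779), x⁻ = (-1.8296) → reset → x⁺ = (-1.9366), jump to mode 1
Mode 1: flow for 0.6435 to horizon, guard not reached → x = (-2.3472)

1 1.0788 2->0
2 2.0858 0->1
3 2.9707 1->0
4 3.9779 0->1
final: 1 -2.3472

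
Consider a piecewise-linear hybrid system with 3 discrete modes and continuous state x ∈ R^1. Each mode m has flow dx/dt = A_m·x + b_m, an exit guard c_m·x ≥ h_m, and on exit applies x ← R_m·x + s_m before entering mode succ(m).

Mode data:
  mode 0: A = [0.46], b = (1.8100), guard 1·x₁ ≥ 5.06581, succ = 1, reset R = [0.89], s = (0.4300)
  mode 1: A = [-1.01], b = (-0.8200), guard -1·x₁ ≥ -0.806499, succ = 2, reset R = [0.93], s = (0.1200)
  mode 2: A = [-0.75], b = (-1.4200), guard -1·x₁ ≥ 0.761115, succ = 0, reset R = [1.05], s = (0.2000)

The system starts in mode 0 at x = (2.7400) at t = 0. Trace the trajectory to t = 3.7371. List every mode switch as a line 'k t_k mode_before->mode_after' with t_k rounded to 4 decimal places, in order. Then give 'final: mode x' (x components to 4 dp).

Mode 0: guard c·x = 5.0658 hit at Δt = 0.6499 (t = 0.6499), x⁻ = (5.0658) → reset → x⁺ = (4.9386), jump to mode 1
Mode 1: guard c·x = -0.8065 hit at Δt = 1.2553 (t = 1.9052), x⁻ = (0.8065) → reset → x⁺ = (0.8700), jump to mode 2
Mode 2: guard c·x = 0.7611 hit at Δt = 1.1897 (t = 3.0949), x⁻ = (-0.7611) → reset → x⁺ = (-0.5992), jump to mode 0
Mode 0: flow for 0.6422 to horizon, guard not reached → x = (0.5472)

1 0.6499 0->1
2 1.9052 1->2
3 3.0949 2->0
final: 0 0.5472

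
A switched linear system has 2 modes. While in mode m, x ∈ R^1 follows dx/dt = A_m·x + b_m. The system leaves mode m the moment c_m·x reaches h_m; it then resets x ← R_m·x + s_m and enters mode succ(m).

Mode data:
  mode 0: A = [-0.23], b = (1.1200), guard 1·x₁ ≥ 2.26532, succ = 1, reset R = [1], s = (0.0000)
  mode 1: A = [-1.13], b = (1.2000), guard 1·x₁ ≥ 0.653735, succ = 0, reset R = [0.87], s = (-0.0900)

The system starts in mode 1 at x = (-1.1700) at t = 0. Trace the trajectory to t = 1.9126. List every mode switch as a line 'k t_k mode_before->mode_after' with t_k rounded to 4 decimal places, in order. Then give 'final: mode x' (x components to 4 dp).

Mode 1: guard c·x = 0.6537 hit at Δt = 1.5034 (t = 1.5034), x⁻ = (0.6537) → reset → x⁺ = (0.4787), jump to mode 0
Mode 0: flow for 0.4092 to horizon, guard not reached → x = (0.8731)

1 1.5034 1->0
final: 0 0.8731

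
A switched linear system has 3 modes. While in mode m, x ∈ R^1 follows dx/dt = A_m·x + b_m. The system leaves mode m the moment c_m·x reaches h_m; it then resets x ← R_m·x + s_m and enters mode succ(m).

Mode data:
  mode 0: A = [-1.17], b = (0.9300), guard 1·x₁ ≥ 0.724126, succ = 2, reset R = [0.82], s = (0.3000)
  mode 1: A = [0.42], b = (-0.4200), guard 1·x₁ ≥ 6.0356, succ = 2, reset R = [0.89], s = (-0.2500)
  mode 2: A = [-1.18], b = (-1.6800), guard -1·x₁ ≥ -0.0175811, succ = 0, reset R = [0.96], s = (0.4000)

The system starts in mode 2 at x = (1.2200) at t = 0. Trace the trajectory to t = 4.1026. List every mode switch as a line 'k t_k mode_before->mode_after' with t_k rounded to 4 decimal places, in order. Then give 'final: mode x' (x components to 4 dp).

Mode 2: guard c·x = -0.0176 hit at Δt = 0.5141 (t = 0.5141), x⁻ = (0.0176) → reset → x⁺ = (0.4169), jump to mode 0
Mode 0: guard c·x = 0.7241 hit at Δt = 1.4323 (t = 1.9464), x⁻ = (0.7241) → reset → x⁺ = (0.8938), jump to mode 2
Mode 2: guard c·x = -0.0176 hit at Δt = 0.4025 (t = 2.3489), x⁻ = (0.0176) → reset → x⁺ = (0.4169), jump to mode 0
Mode 0: guard c·x = 0.7241 hit at Δt = 1.4323 (t = 3.7812), x⁻ = (0.7241) → reset → x⁺ = (0.8938), jump to mode 2
Mode 2: flow for 0.3214 to horizon, guard not reached → x = (0.1623)

1 0.5141 2->0
2 1.9464 0->2
3 2.3489 2->0
4 3.7812 0->2
final: 2 0.1623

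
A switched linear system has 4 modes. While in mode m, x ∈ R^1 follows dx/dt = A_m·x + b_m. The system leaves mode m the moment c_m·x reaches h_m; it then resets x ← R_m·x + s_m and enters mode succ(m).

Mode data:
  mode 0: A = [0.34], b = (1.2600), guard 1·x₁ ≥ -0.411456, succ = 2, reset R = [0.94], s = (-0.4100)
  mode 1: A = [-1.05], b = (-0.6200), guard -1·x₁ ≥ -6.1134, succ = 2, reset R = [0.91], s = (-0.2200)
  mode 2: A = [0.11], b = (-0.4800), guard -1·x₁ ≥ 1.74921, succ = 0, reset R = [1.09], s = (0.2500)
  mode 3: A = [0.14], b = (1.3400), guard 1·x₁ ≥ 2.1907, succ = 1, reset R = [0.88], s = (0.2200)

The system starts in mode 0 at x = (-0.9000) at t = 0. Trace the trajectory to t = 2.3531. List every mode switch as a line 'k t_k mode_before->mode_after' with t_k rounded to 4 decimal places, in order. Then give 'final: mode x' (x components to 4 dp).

Mode 0: guard c·x = -0.4115 hit at Δt = 0.4721 (t = 0.4721), x⁻ = (-0.4115) → reset → x⁺ = (-0.7968), jump to mode 2
Mode 2: guard c·x = 1.7492 hit at Δt = 1.5398 (t = 2.0119), x⁻ = (-1.7492) → reset → x⁺ = (-1.6566), jump to mode 0
Mode 0: flow for 0.3412 to horizon, guard not reached → x = (-1.4046)

1 0.4721 0->2
2 2.0119 2->0
final: 0 -1.4046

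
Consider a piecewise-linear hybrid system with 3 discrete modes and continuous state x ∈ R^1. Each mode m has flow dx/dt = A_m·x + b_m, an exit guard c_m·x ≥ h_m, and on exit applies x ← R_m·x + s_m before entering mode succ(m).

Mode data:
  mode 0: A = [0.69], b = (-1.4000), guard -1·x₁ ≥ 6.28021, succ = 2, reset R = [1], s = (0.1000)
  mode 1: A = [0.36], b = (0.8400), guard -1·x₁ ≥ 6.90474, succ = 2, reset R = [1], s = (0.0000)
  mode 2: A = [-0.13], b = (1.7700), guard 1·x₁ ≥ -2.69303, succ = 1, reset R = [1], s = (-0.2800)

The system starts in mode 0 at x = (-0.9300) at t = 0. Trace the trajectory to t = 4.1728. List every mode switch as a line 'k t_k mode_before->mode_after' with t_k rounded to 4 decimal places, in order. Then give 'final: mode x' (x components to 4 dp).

Mode 0: guard c·x = 6.2802 hit at Δt = 1.4964 (t = 1.4964), x⁻ = (-6.2802) → reset → x⁺ = (-6.1802), jump to mode 2
Mode 2: guard c·x = -2.6930 hit at Δt = 1.4906 (t = 2.9870), x⁻ = (-2.6930) → reset → x⁺ = (-2.9730), jump to mode 1
Mode 1: flow for 1.1858 to horizon, guard not reached → x = (-3.3137)

1 1.4964 0->2
2 2.9870 2->1
final: 1 -3.3137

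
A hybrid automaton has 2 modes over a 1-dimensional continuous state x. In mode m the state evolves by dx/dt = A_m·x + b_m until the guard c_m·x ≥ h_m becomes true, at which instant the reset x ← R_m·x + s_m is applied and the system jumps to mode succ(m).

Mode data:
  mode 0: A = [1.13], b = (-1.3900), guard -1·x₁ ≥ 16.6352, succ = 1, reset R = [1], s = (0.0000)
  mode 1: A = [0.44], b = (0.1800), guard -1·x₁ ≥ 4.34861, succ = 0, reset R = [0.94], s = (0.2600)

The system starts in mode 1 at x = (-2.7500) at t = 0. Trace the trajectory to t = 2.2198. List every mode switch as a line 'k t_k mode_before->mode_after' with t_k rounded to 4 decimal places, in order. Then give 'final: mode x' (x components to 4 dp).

Mode 1: guard c·x = 4.3486 hit at Δt = 1.1830 (t = 1.1830), x⁻ = (-4.3486) → reset → x⁺ = (-3.8277), jump to mode 0
Mode 0: flow for 1.0368 to horizon, guard not reached → x = (-15.0919)

1 1.1830 1->0
final: 0 -15.0919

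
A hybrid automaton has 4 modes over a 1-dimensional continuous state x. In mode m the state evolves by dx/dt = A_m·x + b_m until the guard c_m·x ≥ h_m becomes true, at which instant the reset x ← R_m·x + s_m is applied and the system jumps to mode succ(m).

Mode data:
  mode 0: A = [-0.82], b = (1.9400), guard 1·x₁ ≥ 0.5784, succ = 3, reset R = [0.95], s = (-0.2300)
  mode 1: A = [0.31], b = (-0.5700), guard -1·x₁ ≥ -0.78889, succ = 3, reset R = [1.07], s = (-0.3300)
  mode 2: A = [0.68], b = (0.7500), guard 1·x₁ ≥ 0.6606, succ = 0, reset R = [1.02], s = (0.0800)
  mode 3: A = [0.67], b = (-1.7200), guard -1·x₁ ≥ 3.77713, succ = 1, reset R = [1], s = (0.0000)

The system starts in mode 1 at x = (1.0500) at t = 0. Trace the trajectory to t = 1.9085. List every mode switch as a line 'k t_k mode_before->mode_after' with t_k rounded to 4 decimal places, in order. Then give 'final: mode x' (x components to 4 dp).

1 0.9225 1->3
final: 3 -1.4075

Mode 1: guard c·x = -0.7889 hit at Δt = 0.9225 (t = 0.9225), x⁻ = (0.7889) → reset → x⁺ = (0.5141), jump to mode 3
Mode 3: flow for 0.9860 to horizon, guard not reached → x = (-1.4075)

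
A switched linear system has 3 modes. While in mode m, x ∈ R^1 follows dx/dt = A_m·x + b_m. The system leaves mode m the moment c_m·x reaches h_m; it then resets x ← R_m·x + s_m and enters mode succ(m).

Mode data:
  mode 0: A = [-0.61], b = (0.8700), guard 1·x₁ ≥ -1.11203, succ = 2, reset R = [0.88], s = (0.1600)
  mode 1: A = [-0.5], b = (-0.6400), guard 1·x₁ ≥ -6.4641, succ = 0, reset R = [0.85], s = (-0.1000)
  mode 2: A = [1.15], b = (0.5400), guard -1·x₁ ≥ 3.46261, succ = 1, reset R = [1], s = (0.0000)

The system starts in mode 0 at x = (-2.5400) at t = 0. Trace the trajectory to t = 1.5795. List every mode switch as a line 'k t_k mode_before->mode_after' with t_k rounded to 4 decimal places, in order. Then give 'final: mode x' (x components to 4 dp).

Mode 0: guard c·x = -1.1120 hit at Δt = 0.7317 (t = 0.7317), x⁻ = (-1.1120) → reset → x⁺ = (-0.8186), jump to mode 2
Mode 2: flow for 0.8478 to horizon, guard not reached → x = (-1.3949)

1 0.7317 0->2
final: 2 -1.3949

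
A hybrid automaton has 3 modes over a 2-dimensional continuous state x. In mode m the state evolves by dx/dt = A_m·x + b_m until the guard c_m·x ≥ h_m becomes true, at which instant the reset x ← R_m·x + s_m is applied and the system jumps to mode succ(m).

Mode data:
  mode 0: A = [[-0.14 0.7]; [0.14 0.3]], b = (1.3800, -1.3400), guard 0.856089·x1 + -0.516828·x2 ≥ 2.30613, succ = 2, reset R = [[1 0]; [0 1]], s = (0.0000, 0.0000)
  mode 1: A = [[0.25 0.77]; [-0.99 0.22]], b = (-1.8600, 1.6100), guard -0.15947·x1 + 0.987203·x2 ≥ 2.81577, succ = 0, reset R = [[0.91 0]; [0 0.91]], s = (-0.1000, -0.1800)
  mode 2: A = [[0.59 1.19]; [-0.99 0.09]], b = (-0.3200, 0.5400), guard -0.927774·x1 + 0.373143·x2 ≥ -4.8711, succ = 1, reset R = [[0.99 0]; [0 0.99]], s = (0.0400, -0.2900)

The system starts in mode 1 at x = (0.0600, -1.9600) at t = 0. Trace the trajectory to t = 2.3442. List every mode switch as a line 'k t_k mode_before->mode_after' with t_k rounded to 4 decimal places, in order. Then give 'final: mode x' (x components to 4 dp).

1 1.2815 1->0
final: 0 -0.2951 0.7241

Mode 1: guard c·x = 2.8158 hit at Δt = 1.2815 (t = 1.2815), x⁻ = (-3.1684, 2.3405) → reset → x⁺ = (-2.9833, 1.9498), jump to mode 0
Mode 0: flow for 1.0627 to horizon, guard not reached → x = (-0.2951, 0.7241)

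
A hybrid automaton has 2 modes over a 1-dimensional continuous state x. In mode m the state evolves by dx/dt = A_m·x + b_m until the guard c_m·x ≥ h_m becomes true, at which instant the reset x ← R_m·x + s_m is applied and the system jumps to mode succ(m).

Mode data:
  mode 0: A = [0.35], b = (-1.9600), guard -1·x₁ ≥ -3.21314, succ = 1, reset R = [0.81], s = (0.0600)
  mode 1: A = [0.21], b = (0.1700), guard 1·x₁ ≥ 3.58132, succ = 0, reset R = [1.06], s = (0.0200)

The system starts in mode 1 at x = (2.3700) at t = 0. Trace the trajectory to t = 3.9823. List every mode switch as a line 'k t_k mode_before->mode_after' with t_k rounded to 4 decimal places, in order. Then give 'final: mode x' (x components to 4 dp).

Mode 1: guard c·x = 3.5813 hit at Δt = 1.5371 (t = 1.5371), x⁻ = (3.5813) → reset → x⁺ = (3.8162), jump to mode 0
Mode 0: guard c·x = -3.2131 hit at Δt = 0.8321 (t = 2.3692), x⁻ = (3.2131) → reset → x⁺ = (2.6626), jump to mode 1
Mode 1: guard c·x = 3.5813 hit at Δt = 1.1178 (t = 3.4870), x⁻ = (3.5813) → reset → x⁺ = (3.8162), jump to mode 0
Mode 0: flow for 0.4953 to horizon, guard not reached → x = (3.4786)

1 1.5371 1->0
2 2.3692 0->1
3 3.4870 1->0
final: 0 3.4786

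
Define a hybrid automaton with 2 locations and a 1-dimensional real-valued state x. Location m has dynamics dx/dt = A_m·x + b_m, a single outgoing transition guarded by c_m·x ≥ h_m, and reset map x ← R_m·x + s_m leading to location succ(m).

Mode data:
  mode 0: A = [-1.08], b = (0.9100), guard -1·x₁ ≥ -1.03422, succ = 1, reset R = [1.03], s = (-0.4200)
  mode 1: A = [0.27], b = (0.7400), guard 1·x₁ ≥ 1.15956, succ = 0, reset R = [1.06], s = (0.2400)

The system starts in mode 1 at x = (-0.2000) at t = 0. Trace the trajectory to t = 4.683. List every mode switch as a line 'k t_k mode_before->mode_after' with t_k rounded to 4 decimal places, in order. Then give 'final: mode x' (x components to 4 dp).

1 1.5874 1->0
2 2.6843 0->1
3 3.2080 1->0
4 4.3050 0->1
final: 1 1.0091

Mode 1: guard c·x = 1.1596 hit at Δt = 1.5874 (t = 1.5874), x⁻ = (1.1596) → reset → x⁺ = (1.4691), jump to mode 0
Mode 0: guard c·x = -1.0342 hit at Δt = 1.0969 (t = 2.6843), x⁻ = (1.0342) → reset → x⁺ = (0.6452), jump to mode 1
Mode 1: guard c·x = 1.1596 hit at Δt = 0.5237 (t = 3.2080), x⁻ = (1.1596) → reset → x⁺ = (1.4691), jump to mode 0
Mode 0: guard c·x = -1.0342 hit at Δt = 1.0969 (t = 4.3050), x⁻ = (1.0342) → reset → x⁺ = (0.6452), jump to mode 1
Mode 1: flow for 0.3780 to horizon, guard not reached → x = (1.0091)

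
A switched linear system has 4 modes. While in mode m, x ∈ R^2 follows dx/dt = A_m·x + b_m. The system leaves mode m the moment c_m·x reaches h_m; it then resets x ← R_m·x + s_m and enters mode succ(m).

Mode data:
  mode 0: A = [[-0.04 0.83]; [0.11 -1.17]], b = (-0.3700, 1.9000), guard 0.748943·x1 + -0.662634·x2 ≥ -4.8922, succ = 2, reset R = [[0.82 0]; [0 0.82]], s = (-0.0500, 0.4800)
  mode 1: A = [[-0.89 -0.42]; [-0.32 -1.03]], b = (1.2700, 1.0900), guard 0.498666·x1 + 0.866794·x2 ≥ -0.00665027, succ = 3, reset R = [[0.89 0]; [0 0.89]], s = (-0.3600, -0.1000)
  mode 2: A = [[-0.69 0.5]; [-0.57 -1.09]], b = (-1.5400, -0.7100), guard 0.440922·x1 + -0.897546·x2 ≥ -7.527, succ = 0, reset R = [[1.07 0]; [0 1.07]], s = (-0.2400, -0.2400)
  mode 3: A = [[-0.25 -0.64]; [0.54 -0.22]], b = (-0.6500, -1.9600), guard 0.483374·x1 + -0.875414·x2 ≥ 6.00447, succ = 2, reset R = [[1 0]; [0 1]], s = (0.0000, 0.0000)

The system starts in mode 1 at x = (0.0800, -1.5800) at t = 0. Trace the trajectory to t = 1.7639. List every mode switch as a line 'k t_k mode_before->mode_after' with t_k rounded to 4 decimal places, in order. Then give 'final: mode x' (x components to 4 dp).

Mode 1: guard c·x = -0.0067 hit at Δt = 0.5806 (t = 0.5806), x⁻ = (0.7968, -0.4661) → reset → x⁺ = (0.3492, -0.5148), jump to mode 3
Mode 3: flow for 1.1833 to horizon, guard not reached → x = (0.5572, -2.2396)

1 0.5806 1->3
final: 3 0.5572 -2.2396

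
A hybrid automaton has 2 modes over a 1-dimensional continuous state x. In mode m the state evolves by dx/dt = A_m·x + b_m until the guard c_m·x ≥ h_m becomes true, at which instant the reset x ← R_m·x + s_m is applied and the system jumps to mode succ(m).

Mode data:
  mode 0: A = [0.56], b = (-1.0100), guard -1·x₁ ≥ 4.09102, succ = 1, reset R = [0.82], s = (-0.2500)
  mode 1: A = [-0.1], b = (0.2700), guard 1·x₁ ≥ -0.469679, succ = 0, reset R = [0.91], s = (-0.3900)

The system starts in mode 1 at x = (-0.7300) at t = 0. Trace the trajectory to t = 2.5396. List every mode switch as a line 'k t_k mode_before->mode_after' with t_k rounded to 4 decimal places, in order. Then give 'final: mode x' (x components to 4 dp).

Mode 1: guard c·x = -0.4697 hit at Δt = 0.7893 (t = 0.7893), x⁻ = (-0.4697) → reset → x⁺ = (-0.8174), jump to mode 0
Mode 0: guard c·x = 4.0910 hit at Δt = 1.4473 (t = 2.2366), x⁻ = (-4.0910) → reset → x⁺ = (-3.6046), jump to mode 1
Mode 1: flow for 0.3030 to horizon, guard not reached → x = (-3.4165)

1 0.7893 1->0
2 2.2366 0->1
final: 1 -3.4165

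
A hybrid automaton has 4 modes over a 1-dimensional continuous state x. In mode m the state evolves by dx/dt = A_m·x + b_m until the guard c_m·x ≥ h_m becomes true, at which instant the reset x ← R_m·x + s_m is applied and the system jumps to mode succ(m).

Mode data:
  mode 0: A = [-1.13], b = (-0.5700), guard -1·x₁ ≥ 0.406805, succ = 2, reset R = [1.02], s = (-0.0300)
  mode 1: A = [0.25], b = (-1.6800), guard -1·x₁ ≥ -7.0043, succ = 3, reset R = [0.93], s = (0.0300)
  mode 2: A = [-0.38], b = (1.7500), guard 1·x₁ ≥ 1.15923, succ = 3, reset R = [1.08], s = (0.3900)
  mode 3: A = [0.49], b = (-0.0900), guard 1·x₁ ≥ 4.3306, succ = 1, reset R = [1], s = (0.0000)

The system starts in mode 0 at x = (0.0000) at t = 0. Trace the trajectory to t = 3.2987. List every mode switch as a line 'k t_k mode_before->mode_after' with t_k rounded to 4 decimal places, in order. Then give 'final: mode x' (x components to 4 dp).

Mode 0: guard c·x = 0.4068 hit at Δt = 1.4534 (t = 1.4534), x⁻ = (-0.4068) → reset → x⁺ = (-0.4449), jump to mode 2
Mode 2: guard c·x = 1.1592 hit at Δt = 1.0058 (t = 2.4592), x⁻ = (1.1592) → reset → x⁺ = (1.6420), jump to mode 3
Mode 3: flow for 0.8395 to horizon, guard not reached → x = (2.3840)

1 1.4534 0->2
2 2.4592 2->3
final: 3 2.3840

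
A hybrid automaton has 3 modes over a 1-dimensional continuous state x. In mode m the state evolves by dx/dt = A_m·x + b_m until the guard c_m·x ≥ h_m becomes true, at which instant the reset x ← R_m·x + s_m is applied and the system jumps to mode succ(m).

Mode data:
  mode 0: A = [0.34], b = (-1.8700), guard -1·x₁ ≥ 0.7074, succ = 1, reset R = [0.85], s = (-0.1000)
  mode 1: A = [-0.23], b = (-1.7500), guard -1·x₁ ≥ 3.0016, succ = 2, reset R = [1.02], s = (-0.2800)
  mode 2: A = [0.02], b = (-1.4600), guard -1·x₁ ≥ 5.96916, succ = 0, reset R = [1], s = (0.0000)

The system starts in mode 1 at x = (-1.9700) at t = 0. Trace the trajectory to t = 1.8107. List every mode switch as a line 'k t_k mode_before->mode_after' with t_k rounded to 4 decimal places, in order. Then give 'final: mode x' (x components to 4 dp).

1 0.8785 1->2
final: 2 -4.7783

Mode 1: guard c·x = 3.0016 hit at Δt = 0.8785 (t = 0.8785), x⁻ = (-3.0016) → reset → x⁺ = (-3.3416), jump to mode 2
Mode 2: flow for 0.9322 to horizon, guard not reached → x = (-4.7783)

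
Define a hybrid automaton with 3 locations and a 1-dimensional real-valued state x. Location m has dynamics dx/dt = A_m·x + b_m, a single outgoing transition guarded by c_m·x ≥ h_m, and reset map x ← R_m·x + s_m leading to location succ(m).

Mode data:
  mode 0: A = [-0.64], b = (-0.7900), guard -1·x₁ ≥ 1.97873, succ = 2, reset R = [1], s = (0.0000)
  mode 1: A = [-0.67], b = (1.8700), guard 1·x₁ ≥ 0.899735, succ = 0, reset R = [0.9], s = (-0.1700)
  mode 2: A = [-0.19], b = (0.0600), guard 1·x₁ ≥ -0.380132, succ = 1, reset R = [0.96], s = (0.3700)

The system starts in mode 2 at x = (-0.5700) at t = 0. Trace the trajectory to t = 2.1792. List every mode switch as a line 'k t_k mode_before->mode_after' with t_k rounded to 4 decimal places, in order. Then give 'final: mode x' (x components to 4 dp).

1 1.2697 2->1
2 1.8478 1->0
final: 0 0.2816

Mode 2: guard c·x = -0.3801 hit at Δt = 1.2697 (t = 1.2697), x⁻ = (-0.3801) → reset → x⁺ = (0.0051), jump to mode 1
Mode 1: guard c·x = 0.8997 hit at Δt = 0.5781 (t = 1.8478), x⁻ = (0.8997) → reset → x⁺ = (0.6398), jump to mode 0
Mode 0: flow for 0.3314 to horizon, guard not reached → x = (0.2816)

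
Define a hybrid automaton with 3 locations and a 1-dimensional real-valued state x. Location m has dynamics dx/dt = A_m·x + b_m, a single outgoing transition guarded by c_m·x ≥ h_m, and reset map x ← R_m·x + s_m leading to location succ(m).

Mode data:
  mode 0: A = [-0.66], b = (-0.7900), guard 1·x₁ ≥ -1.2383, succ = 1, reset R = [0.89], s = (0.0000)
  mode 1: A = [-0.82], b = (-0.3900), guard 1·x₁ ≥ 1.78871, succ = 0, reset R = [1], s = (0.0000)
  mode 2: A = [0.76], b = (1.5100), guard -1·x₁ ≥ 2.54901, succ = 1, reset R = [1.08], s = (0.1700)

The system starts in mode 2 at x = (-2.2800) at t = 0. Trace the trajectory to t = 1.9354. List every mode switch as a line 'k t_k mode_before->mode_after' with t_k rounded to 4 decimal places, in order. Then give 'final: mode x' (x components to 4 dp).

1 0.8567 2->1
final: 1 -1.3457

Mode 2: guard c·x = 2.5490 hit at Δt = 0.8567 (t = 0.8567), x⁻ = (-2.5490) → reset → x⁺ = (-2.5829), jump to mode 1
Mode 1: flow for 1.0787 to horizon, guard not reached → x = (-1.3457)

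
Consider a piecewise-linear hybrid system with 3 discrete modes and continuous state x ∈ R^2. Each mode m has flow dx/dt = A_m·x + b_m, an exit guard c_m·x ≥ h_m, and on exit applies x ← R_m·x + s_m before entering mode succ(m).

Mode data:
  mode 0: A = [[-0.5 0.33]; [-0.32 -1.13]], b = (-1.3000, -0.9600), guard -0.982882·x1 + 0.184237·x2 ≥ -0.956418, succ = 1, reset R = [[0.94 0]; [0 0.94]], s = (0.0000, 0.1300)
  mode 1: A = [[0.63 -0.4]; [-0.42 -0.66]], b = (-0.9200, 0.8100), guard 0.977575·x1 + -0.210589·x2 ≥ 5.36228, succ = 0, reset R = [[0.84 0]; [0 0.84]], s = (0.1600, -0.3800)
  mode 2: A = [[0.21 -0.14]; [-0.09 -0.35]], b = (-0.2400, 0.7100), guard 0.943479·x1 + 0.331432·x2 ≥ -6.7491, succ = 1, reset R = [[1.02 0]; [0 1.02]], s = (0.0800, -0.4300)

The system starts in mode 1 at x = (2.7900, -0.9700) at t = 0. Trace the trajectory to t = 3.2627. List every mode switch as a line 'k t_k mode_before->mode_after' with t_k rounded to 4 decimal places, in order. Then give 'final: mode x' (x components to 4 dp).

Mode 1: guard c·x = 5.3623 hit at Δt = 1.2925 (t = 1.2925), x⁻ = (5.2325, -1.1736) → reset → x⁺ = (4.5553, -1.3658), jump to mode 0
Mode 0: guard c·x = -0.9564 hit at Δt = 1.2760 (t = 2.5685), x⁻ = (0.7103, -1.4020) → reset → x⁺ = (0.6677, -1.1879), jump to mode 1
Mode 1: flow for 0.6942 to horizon, guard not reached → x = (0.5176, -0.4427)

1 1.2925 1->0
2 2.5685 0->1
final: 1 0.5176 -0.4427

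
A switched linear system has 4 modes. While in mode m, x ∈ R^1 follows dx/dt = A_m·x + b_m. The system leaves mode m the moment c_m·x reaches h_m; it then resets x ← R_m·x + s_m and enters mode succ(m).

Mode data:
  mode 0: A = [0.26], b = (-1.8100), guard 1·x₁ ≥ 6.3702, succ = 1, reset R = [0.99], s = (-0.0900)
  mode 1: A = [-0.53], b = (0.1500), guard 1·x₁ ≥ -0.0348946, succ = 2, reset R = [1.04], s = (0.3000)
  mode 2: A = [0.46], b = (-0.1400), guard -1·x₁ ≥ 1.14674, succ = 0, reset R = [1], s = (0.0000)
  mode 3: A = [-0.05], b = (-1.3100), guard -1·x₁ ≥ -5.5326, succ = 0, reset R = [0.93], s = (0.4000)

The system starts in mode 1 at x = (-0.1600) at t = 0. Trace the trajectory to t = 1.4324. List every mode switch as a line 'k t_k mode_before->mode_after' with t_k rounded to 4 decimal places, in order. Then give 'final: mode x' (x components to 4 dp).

1 0.6261 1->2
final: 2 0.2455

Mode 1: guard c·x = -0.0349 hit at Δt = 0.6261 (t = 0.6261), x⁻ = (-0.0349) → reset → x⁺ = (0.2637), jump to mode 2
Mode 2: flow for 0.8063 to horizon, guard not reached → x = (0.2455)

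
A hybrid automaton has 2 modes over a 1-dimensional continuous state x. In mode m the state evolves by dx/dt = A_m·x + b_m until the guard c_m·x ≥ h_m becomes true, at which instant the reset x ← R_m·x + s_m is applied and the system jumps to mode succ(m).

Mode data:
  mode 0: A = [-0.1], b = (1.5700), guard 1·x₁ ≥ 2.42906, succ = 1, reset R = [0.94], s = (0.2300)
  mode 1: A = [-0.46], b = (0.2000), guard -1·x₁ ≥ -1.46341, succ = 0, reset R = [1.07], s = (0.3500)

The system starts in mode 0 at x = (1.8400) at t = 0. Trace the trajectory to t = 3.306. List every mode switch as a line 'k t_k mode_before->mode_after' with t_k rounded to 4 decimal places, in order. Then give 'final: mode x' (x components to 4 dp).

1 0.4343 0->1
2 1.9635 1->0
3 2.3429 0->1
final: 1 1.7694

Mode 0: guard c·x = 2.4291 hit at Δt = 0.4343 (t = 0.4343), x⁻ = (2.4291) → reset → x⁺ = (2.5133), jump to mode 1
Mode 1: guard c·x = -1.4634 hit at Δt = 1.5292 (t = 1.9635), x⁻ = (1.4634) → reset → x⁺ = (1.9158), jump to mode 0
Mode 0: guard c·x = 2.4291 hit at Δt = 0.3794 (t = 2.3429), x⁻ = (2.4291) → reset → x⁺ = (2.5133), jump to mode 1
Mode 1: flow for 0.9631 to horizon, guard not reached → x = (1.7694)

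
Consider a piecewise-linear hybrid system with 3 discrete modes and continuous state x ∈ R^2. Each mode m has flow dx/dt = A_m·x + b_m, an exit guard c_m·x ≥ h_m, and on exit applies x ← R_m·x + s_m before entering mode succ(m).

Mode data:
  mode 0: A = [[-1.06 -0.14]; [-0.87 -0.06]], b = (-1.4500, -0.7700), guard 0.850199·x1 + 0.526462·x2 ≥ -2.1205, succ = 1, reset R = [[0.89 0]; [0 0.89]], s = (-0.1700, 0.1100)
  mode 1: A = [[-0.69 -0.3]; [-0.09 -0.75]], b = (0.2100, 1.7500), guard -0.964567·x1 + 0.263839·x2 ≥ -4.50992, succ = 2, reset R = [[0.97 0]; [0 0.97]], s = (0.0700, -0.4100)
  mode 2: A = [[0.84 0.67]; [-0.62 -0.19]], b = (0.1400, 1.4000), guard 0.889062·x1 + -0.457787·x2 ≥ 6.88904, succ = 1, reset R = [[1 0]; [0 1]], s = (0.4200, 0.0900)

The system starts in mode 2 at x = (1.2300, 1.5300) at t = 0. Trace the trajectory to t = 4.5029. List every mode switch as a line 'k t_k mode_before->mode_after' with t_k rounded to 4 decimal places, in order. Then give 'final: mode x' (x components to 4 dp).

1 1.5463 2->1
2 2.3042 1->2
3 2.8136 2->1
4 3.5666 1->2
5 4.0989 2->1
final: 1 5.8271 -0.5113

Mode 2: guard c·x = 6.8890 hit at Δt = 1.5463 (t = 1.5463), x⁻ = (7.5777, -0.3320) → reset → x⁺ = (7.9977, -0.2420), jump to mode 1
Mode 1: guard c·x = -4.5099 hit at Δt = 0.7579 (t = 2.3042), x⁻ = (4.8274, 0.5551) → reset → x⁺ = (4.7526, 0.1284), jump to mode 2
Mode 2: guard c·x = 6.8890 hit at Δt = 0.5094 (t = 2.8136), x⁻ = (7.2353, -0.9969) → reset → x⁺ = (7.6553, -0.9069), jump to mode 1
Mode 1: guard c·x = -4.5099 hit at Δt = 0.7531 (t = 3.5666), x⁻ = (4.7257, 0.1833) → reset → x⁺ = (4.6540, -0.2322), jump to mode 2
Mode 2: guard c·x = 6.8890 hit at Δt = 0.5323 (t = 4.0989), x⁻ = (7.0646, -1.3285) → reset → x⁺ = (7.4846, -1.2385), jump to mode 1
Mode 1: flow for 0.4040 to horizon, guard not reached → x = (5.8271, -0.5113)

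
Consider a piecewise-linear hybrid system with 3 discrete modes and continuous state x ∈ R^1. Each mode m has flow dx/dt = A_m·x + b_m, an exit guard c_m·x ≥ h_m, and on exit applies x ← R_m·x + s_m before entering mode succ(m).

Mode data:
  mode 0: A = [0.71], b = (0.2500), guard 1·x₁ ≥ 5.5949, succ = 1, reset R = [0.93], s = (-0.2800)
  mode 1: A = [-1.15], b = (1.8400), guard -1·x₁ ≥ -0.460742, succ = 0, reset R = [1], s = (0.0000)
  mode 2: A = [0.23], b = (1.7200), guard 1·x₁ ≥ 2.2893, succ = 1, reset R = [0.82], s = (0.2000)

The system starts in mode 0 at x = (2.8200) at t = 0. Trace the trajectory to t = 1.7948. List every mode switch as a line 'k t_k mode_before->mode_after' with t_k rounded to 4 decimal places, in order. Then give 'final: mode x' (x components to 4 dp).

Mode 0: guard c·x = 5.5949 hit at Δt = 0.8852 (t = 0.8852), x⁻ = (5.5949) → reset → x⁺ = (4.9233), jump to mode 1
Mode 1: flow for 0.9096 to horizon, guard not reached → x = (2.7675)

1 0.8852 0->1
final: 1 2.7675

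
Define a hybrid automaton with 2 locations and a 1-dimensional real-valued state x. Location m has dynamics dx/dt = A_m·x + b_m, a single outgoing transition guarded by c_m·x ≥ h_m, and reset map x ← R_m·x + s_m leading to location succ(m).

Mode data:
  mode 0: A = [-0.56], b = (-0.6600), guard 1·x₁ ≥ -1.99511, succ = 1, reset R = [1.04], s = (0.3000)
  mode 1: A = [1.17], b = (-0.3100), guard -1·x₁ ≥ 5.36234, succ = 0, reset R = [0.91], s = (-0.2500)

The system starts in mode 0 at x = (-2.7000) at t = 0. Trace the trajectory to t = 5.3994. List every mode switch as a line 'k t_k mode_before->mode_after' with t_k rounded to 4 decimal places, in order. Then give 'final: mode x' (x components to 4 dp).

1 1.1113 0->1
2 1.9786 1->0
3 4.7941 0->1
final: 1 -3.8766

Mode 0: guard c·x = -1.9951 hit at Δt = 1.1113 (t = 1.1113), x⁻ = (-1.9951) → reset → x⁺ = (-1.7749), jump to mode 1
Mode 1: guard c·x = 5.3623 hit at Δt = 0.8673 (t = 1.9786), x⁻ = (-5.3623) → reset → x⁺ = (-5.1297), jump to mode 0
Mode 0: guard c·x = -1.9951 hit at Δt = 2.8155 (t = 4.7941), x⁻ = (-1.9951) → reset → x⁺ = (-1.7749), jump to mode 1
Mode 1: flow for 0.6053 to horizon, guard not reached → x = (-3.8766)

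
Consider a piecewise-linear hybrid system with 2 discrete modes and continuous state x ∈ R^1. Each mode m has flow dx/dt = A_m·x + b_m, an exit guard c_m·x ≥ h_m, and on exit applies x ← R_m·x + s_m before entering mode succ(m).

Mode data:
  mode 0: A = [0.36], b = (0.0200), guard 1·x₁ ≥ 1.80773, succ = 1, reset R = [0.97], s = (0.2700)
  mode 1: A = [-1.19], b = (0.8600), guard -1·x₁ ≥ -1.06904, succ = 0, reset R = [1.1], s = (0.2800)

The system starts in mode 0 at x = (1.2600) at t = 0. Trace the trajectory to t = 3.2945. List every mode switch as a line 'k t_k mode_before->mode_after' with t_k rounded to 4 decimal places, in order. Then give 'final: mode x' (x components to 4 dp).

Mode 0: guard c·x = 1.8077 hit at Δt = 0.9669 (t = 0.9669), x⁻ = (1.8077) → reset → x⁺ = (2.0235), jump to mode 1
Mode 1: guard c·x = -1.0690 hit at Δt = 1.1120 (t = 2.0789), x⁻ = (1.0690) → reset → x⁺ = (1.4559), jump to mode 0
Mode 0: guard c·x = 1.8077 hit at Δt = 0.5812 (t = 2.6601), x⁻ = (1.8077) → reset → x⁺ = (2.0235), jump to mode 1
Mode 1: flow for 0.6344 to horizon, guard not reached → x = (1.3341)

1 0.9669 0->1
2 2.0789 1->0
3 2.6601 0->1
final: 1 1.3341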